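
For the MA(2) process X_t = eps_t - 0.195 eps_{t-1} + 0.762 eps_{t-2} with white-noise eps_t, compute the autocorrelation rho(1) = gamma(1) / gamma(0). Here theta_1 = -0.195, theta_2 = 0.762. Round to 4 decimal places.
\rho(1) = -0.2123

For an MA(q) process with theta_0 = 1, the autocovariance is
  gamma(k) = sigma^2 * sum_{i=0..q-k} theta_i * theta_{i+k},
and rho(k) = gamma(k) / gamma(0). Sigma^2 cancels.
  numerator   = (1)*(-0.195) + (-0.195)*(0.762) = -0.34359.
  denominator = (1)^2 + (-0.195)^2 + (0.762)^2 = 1.618669.
  rho(1) = -0.34359 / 1.618669 = -0.2123.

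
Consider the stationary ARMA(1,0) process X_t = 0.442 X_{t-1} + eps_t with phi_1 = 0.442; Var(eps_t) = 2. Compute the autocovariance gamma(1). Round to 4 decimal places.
\gamma(1) = 1.0986

Multiply the model equation by X_{t-k} and take expectations. With theta_0 = psi_0 = 1 and psi_j the MA(infinity) weights, this gives
  gamma(k) - sum_i phi_i gamma(k-i) = c_k,
  c_k = sigma^2 * sum_{j=k..q} theta_j psi_{j-k}   (c_k = 0 for k > q),
using gamma(-m) = gamma(m).
Pure AR (q = 0): c_0 = sigma^2 = 2, c_k = 0 for k >= 1.
Equations for k = 0 and k = 1 (AR order 1):
  gamma(0) = phi_1 gamma(1) + c_0
  gamma(1) = phi_1 gamma(0) + c_1
Substituting the second into the first: gamma(0) (1 - phi_1^2) = c_0 + phi_1 c_1, so
  gamma(0) = c_0 / (1 - phi_1^2) = 2 / (1 - (0.442)^2) = 2 / 0.804636 = 2.485596.
  gamma(1) = phi_1 gamma(0) = (0.442)(2.485596) = 1.098633.
Therefore gamma(1) = 1.0986 (to 4 decimal places).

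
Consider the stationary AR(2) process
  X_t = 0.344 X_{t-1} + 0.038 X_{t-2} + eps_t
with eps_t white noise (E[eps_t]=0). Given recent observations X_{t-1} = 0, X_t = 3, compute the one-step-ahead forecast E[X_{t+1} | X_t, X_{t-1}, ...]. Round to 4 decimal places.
E[X_{t+1} \mid \mathcal F_t] = 1.0320

For an AR(p) model X_t = c + sum_i phi_i X_{t-i} + eps_t, the
one-step-ahead conditional mean is
  E[X_{t+1} | X_t, ...] = c + sum_i phi_i X_{t+1-i}.
Substitute known values:
  E[X_{t+1} | ...] = (0.344) * (3) + (0.038) * (0)
                   = 1.0320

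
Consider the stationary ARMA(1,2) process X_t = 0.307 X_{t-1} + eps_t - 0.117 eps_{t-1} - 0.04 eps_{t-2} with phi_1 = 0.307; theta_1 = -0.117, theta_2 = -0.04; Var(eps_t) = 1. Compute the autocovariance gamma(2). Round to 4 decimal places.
\gamma(2) = 0.0194

Multiply the model equation by X_{t-k} and take expectations. With theta_0 = psi_0 = 1 and psi_j the MA(infinity) weights, this gives
  gamma(k) - sum_i phi_i gamma(k-i) = c_k,
  c_k = sigma^2 * sum_{j=k..q} theta_j psi_{j-k}   (c_k = 0 for k > q),
using gamma(-m) = gamma(m).
psi-weights needed (psi_j = theta_j + sum_i phi_i psi_{j-i}):
  psi_1 = theta_1 + phi_1 = -0.117 + (0.307) = 0.19
  psi_2 = theta_2 + phi_1 psi_1 = -0.04 + (0.307)(0.19) = 0.01833
Right-hand sides:
  c_0 = sigma^2 (1 + theta_1 psi_1 + theta_2 psi_2) = 1 * (1 + (-0.117)(0.19) + (-0.04)(0.01833)) = 1 * 0.977037 = 0.977037
  c_1 = sigma^2 (theta_1 + theta_2 psi_1) = 1 * (-0.117 + (-0.04)(0.19)) = -0.1246
  c_2 = sigma^2 theta_2 = 1 * (-0.04) = -0.04
Equations for k = 0 and k = 1 (AR order 1):
  gamma(0) = phi_1 gamma(1) + c_0
  gamma(1) = phi_1 gamma(0) + c_1
Substituting the second into the first: gamma(0) (1 - phi_1^2) = c_0 + phi_1 c_1, so
  gamma(0) = (c_0 + phi_1 c_1) / (1 - phi_1^2) = (0.977037 + (0.307)(-0.1246)) / (1 - (0.307)^2) = 0.938785 / 0.905751 = 1.036471.
  gamma(1) = phi_1 gamma(0) + c_1 = (0.307)(1.036471) + (-0.1246) = 0.193597.
For k = 2: gamma(2) = phi_1 gamma(1) + c_2
  = (0.307)(0.193597) + (-0.04) = 0.019434.
Therefore gamma(2) = 0.0194 (to 4 decimal places).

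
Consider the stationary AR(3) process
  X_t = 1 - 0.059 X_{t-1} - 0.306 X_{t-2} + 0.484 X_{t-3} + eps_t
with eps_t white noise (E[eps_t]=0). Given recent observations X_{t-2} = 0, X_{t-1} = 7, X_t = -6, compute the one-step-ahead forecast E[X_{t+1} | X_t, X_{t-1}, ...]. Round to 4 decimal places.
E[X_{t+1} \mid \mathcal F_t] = -0.7880

For an AR(p) model X_t = c + sum_i phi_i X_{t-i} + eps_t, the
one-step-ahead conditional mean is
  E[X_{t+1} | X_t, ...] = c + sum_i phi_i X_{t+1-i}.
Substitute known values:
  E[X_{t+1} | ...] = 1 + (-0.059) * (-6) + (-0.306) * (7) + (0.484) * (0)
                   = -0.7880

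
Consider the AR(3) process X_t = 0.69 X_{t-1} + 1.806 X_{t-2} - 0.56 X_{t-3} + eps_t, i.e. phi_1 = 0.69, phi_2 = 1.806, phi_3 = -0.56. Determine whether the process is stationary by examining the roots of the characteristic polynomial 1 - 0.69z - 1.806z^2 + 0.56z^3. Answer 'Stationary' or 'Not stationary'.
\text{Not stationary}

The AR(p) characteristic polynomial is P(z) = 1 - 0.69z - 1.806z^2 + 0.56z^3.
Stationarity requires all roots to lie outside the unit circle, i.e. |z| > 1 for every root.
Degree 3: look for a simple real root z0 first, then factor out (1 - z/z0) and solve the remaining quadratic.
Testing z0 = 0.625: P(0.625) = 1 + (-0.69)(0.625) + (-1.806)(0.625)^2 + (0.56)(0.625)^3
  = 1 + (-0.43125) + (-0.705469) + (0.136719) = 0.  So z_0 = 0.625 is a root, |z_0| = 0.625.
Divide out the factor (1 - 1.6 z) = (1 - z/z0) (since 1/z0 = 1.6):
  P(z) = (1 - 1.6 z)(1 + (0.91) z + (-0.35) z^2)
  [check: z-coef 0.91 - (1.6) = -0.69; z^2-coef -0.35 - (1.6)(0.91) = -1.806; z^3-coef -(1.6)(-0.35) = 0.56.]
Remaining roots from the quadratic factor 1 + (0.91) z + (-0.35) z^2:
  Set 1 + (0.91) z + (-0.35) z^2 = 0, i.e. a z^2 + b z + c = 0 with a = -0.35, b = 0.91, c = 1.
  Discriminant D = b^2 - 4ac = (0.91)^2 - 4*(-0.35)*1 = 0.8281 - (-1.4) = 2.2281.
  D >= 0, so the roots are real: z = (-b +/- sqrt(D)) / (2a) = (-0.91 +/- 1.492682) / (-0.7).
    z_1 = (-0.91 + 1.492682) / (-0.7) = -0.8324,   |z_1| = 0.8324.
    z_2 = (-0.91 - 1.492682) / (-0.7) = 3.4324,   |z_2| = 3.4324.
Moduli of all roots: 0.6250, 0.8324, 3.4324.
All moduli strictly greater than 1? No.
Verdict: Not stationary.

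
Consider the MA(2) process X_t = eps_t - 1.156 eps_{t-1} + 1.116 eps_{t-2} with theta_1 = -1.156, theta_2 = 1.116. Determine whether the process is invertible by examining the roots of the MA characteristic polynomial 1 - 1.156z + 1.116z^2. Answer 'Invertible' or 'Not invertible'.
\text{Not invertible}

The MA(q) characteristic polynomial is P(z) = 1 - 1.156z + 1.116z^2.
Invertibility requires all roots to lie outside the unit circle, i.e. |z| > 1 for every root.
Set 1 + (-1.156) z + (1.116) z^2 = 0, i.e. a z^2 + b z + c = 0 with a = 1.116, b = -1.156, c = 1.
Discriminant D = b^2 - 4ac = (-1.156)^2 - 4*(1.116)*1 = 1.336336 - (4.464) = -3.127664.
D < 0, so the roots are the complex-conjugate pair z = (-b +/- i sqrt(-D)) / (2a) = 0.5179 +/- 0.7923i.
For a conjugate pair |z|^2 = z * conj(z) = (product of roots) = c/a = 1/(1.116) = 0.896057, so |z| = sqrt(0.896057) = 0.9466 for both roots.
Moduli of all roots: 0.9466, 0.9466.
All moduli strictly greater than 1? No.
Verdict: Not invertible.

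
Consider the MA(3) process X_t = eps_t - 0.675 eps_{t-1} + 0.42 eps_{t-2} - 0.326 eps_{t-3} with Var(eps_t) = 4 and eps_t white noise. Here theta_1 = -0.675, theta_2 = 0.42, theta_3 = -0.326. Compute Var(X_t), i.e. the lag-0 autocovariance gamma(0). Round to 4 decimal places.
\gamma(0) = 6.9532

For an MA(q) process X_t = eps_t + sum_i theta_i eps_{t-i} with
Var(eps_t) = sigma^2, the variance is
  gamma(0) = sigma^2 * (1 + sum_i theta_i^2).
  sum_i theta_i^2 = (-0.675)^2 + (0.42)^2 + (-0.326)^2 = 0.455625 + 0.1764 + 0.106276 = 0.738301.
  gamma(0) = 4 * (1 + 0.738301) = 4 * 1.738301 = 6.953204, which rounds to 6.9532.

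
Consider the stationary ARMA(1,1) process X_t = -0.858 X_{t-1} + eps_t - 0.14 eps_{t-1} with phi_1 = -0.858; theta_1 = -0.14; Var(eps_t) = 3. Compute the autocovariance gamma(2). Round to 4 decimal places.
\gamma(2) = 10.9061

Multiply the model equation by X_{t-k} and take expectations. With theta_0 = psi_0 = 1 and psi_j the MA(infinity) weights, this gives
  gamma(k) - sum_i phi_i gamma(k-i) = c_k,
  c_k = sigma^2 * sum_{j=k..q} theta_j psi_{j-k}   (c_k = 0 for k > q),
using gamma(-m) = gamma(m).
psi-weights needed (psi_j = theta_j + sum_i phi_i psi_{j-i}):
  psi_1 = theta_1 + phi_1 = -0.14 + (-0.858) = -0.998
Right-hand sides:
  c_0 = sigma^2 (1 + theta_1 psi_1) = 3 * (1 + (-0.14)(-0.998)) = 3 * 1.13972 = 3.41916
  c_1 = sigma^2 theta_1 = 3 * (-0.14) = -0.42
  c_2 = 0
Equations for k = 0 and k = 1 (AR order 1):
  gamma(0) = phi_1 gamma(1) + c_0
  gamma(1) = phi_1 gamma(0) + c_1
Substituting the second into the first: gamma(0) (1 - phi_1^2) = c_0 + phi_1 c_1, so
  gamma(0) = (c_0 + phi_1 c_1) / (1 - phi_1^2) = (3.41916 + (-0.858)(-0.42)) / (1 - (-0.858)^2) = 3.77952 / 0.263836 = 14.325263.
  gamma(1) = phi_1 gamma(0) + c_1 = (-0.858)(14.325263) + (-0.42) = -12.711075.
For k = 2 (> q): gamma(2) = phi_1 gamma(1) = (-0.858)(-12.711075) = 10.906103.
Therefore gamma(2) = 10.9061 (to 4 decimal places).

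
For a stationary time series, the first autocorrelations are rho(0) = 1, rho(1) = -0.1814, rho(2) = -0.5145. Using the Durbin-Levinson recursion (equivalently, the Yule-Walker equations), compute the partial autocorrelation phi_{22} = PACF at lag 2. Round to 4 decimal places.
\phi_{22} = -0.5660

The PACF at lag k is phi_{kk}, the last component of the solution
to the Yule-Walker system G_k phi = r_k where
  (G_k)_{ij} = rho(|i - j|), (r_k)_i = rho(i), i,j = 1..k.
Equivalently, Durbin-Levinson gives phi_{kk} iteratively:
  phi_{11} = rho(1)
  phi_{kk} = [rho(k) - sum_{j=1..k-1} phi_{k-1,j} rho(k-j)]
            / [1 - sum_{j=1..k-1} phi_{k-1,j} rho(j)],
  phi_{k,j} = phi_{k-1,j} - phi_{kk} phi_{k-1,k-j},  j = 1..k-1.
Step k = 1:
  phi_11 = rho(1) = -0.1814.
Step k = 2:
  phi_22 = [rho(2) - phi_11 rho(1)] / [1 - phi_11 rho(1)] = [-0.5145 - (-0.1814)(-0.1814)] / [1 - (-0.1814)(-0.1814)]
         = -0.54740596 / 0.96709404 = -0.566.
Therefore phi_{22} = -0.5660.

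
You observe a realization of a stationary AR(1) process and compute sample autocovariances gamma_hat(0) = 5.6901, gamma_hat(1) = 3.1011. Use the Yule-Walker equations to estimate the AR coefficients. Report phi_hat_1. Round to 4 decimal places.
\hat\phi_{1} = 0.5450

The Yule-Walker equations for an AR(p) process read, in matrix form,
  Gamma_p phi = r_p,   with   (Gamma_p)_{ij} = gamma(|i - j|),
                       (r_p)_i = gamma(i),   i,j = 1..p.
Substitute the sample gammas (Toeplitz matrix and right-hand side of size 1):
  Gamma_p = [[5.6901]]
  r_p     = [3.1011]
With p = 1 this is the single equation gamma(0) phi_1 = gamma(1):
  phi_hat_1 = gamma(1) / gamma(0) = 3.1011 / 5.6901 = 0.5450.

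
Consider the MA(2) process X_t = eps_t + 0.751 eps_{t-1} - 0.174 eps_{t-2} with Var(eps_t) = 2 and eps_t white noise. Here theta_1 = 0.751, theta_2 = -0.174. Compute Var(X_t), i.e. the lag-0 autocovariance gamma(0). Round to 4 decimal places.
\gamma(0) = 3.1886

For an MA(q) process X_t = eps_t + sum_i theta_i eps_{t-i} with
Var(eps_t) = sigma^2, the variance is
  gamma(0) = sigma^2 * (1 + sum_i theta_i^2).
  sum_i theta_i^2 = (0.751)^2 + (-0.174)^2 = 0.564001 + 0.030276 = 0.594277.
  gamma(0) = 2 * (1 + 0.594277) = 2 * 1.594277 = 3.188554, which rounds to 3.1886.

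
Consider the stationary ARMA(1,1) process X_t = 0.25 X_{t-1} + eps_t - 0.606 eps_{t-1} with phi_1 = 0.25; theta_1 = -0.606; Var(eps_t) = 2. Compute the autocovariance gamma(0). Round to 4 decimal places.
\gamma(0) = 2.2704

Multiply the model equation by X_{t-k} and take expectations. With theta_0 = psi_0 = 1 and psi_j the MA(infinity) weights, this gives
  gamma(k) - sum_i phi_i gamma(k-i) = c_k,
  c_k = sigma^2 * sum_{j=k..q} theta_j psi_{j-k}   (c_k = 0 for k > q),
using gamma(-m) = gamma(m).
psi-weights needed (psi_j = theta_j + sum_i phi_i psi_{j-i}):
  psi_1 = theta_1 + phi_1 = -0.606 + (0.25) = -0.356
Right-hand sides:
  c_0 = sigma^2 (1 + theta_1 psi_1) = 2 * (1 + (-0.606)(-0.356)) = 2 * 1.215736 = 2.431472
  c_1 = sigma^2 theta_1 = 2 * (-0.606) = -1.212
  c_2 = 0
Equations for k = 0 and k = 1 (AR order 1):
  gamma(0) = phi_1 gamma(1) + c_0
  gamma(1) = phi_1 gamma(0) + c_1
Substituting the second into the first: gamma(0) (1 - phi_1^2) = c_0 + phi_1 c_1, so
  gamma(0) = (c_0 + phi_1 c_1) / (1 - phi_1^2) = (2.431472 + (0.25)(-1.212)) / (1 - (0.25)^2) = 2.128472 / 0.9375 = 2.27037.
Therefore gamma(0) = 2.2704 (to 4 decimal places).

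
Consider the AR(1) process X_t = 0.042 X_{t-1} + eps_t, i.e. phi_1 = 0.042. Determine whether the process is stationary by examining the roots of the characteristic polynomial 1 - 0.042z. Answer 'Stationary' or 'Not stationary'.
\text{Stationary}

The AR(p) characteristic polynomial is P(z) = 1 - 0.042z.
Stationarity requires all roots to lie outside the unit circle, i.e. |z| > 1 for every root.
This is linear in z: 1 + (-0.042) z = 0  =>  z = -1/(-0.042) = 23.809524,  |z| = 23.809524.
Moduli of all roots: 23.8095.
All moduli strictly greater than 1? Yes.
Verdict: Stationary.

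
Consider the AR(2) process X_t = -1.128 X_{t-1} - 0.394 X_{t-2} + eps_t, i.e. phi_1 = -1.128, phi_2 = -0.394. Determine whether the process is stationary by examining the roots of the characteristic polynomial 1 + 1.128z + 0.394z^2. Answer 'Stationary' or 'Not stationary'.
\text{Stationary}

The AR(p) characteristic polynomial is P(z) = 1 + 1.128z + 0.394z^2.
Stationarity requires all roots to lie outside the unit circle, i.e. |z| > 1 for every root.
Set 1 + (1.128) z + (0.394) z^2 = 0, i.e. a z^2 + b z + c = 0 with a = 0.394, b = 1.128, c = 1.
Discriminant D = b^2 - 4ac = (1.128)^2 - 4*(0.394)*1 = 1.272384 - (1.576) = -0.303616.
D < 0, so the roots are the complex-conjugate pair z = (-b +/- i sqrt(-D)) / (2a) = -1.4315 +/- 0.6993i.
For a conjugate pair |z|^2 = z * conj(z) = (product of roots) = c/a = 1/(0.394) = 2.538071, so |z| = sqrt(2.538071) = 1.5931 for both roots.
Moduli of all roots: 1.5931, 1.5931.
All moduli strictly greater than 1? Yes.
Verdict: Stationary.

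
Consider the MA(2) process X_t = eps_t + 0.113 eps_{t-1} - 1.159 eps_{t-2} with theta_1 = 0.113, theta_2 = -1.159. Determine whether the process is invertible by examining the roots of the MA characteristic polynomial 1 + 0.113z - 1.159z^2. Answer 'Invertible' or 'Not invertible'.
\text{Not invertible}

The MA(q) characteristic polynomial is P(z) = 1 + 0.113z - 1.159z^2.
Invertibility requires all roots to lie outside the unit circle, i.e. |z| > 1 for every root.
Set 1 + (0.113) z + (-1.159) z^2 = 0, i.e. a z^2 + b z + c = 0 with a = -1.159, b = 0.113, c = 1.
Discriminant D = b^2 - 4ac = (0.113)^2 - 4*(-1.159)*1 = 0.012769 - (-4.636) = 4.648769.
D >= 0, so the roots are real: z = (-b +/- sqrt(D)) / (2a) = (-0.113 +/- 2.1561) / (-2.318).
  z_1 = (-0.113 + 2.1561) / (-2.318) = -0.8814,   |z_1| = 0.8814.
  z_2 = (-0.113 - 2.1561) / (-2.318) = 0.9789,   |z_2| = 0.9789.
Moduli of all roots: 0.8814, 0.9789.
All moduli strictly greater than 1? No.
Verdict: Not invertible.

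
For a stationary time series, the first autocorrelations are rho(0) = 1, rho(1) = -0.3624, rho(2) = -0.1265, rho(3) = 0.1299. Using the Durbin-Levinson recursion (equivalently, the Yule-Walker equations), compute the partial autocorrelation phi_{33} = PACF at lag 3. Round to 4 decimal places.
\phi_{33} = -0.0469

The PACF at lag k is phi_{kk}, the last component of the solution
to the Yule-Walker system G_k phi = r_k where
  (G_k)_{ij} = rho(|i - j|), (r_k)_i = rho(i), i,j = 1..k.
Equivalently, Durbin-Levinson gives phi_{kk} iteratively:
  phi_{11} = rho(1)
  phi_{kk} = [rho(k) - sum_{j=1..k-1} phi_{k-1,j} rho(k-j)]
            / [1 - sum_{j=1..k-1} phi_{k-1,j} rho(j)],
  phi_{k,j} = phi_{k-1,j} - phi_{kk} phi_{k-1,k-j},  j = 1..k-1.
Step k = 1:
  phi_11 = rho(1) = -0.3624.
Step k = 2:
  phi_22 = [rho(2) - phi_11 rho(1)] / [1 - phi_11 rho(1)] = [-0.1265 - (-0.3624)(-0.3624)] / [1 - (-0.3624)(-0.3624)]
         = -0.25783376 / 0.86866624 = -0.296816.
  Update: phi_21 = phi_11 - phi_22 phi_11 = -0.3624 - (-0.296816)(-0.3624) = -0.469966.
Step k = 3:
  phi_33 = [rho(3) - phi_21 rho(2) - phi_22 rho(1)] / [1 - phi_21 rho(1) - phi_22 rho(2)]
    numerator   = 0.1299 - (-0.469966)(-0.1265) - (-0.296816)(-0.3624) = -0.0371167
    denominator = 1 - (-0.469966)(-0.3624) - (-0.296816)(-0.1265) = 0.79213714
  phi_33 = -0.0371167 / 0.79213714 = -0.0469.
Therefore phi_{33} = -0.0469.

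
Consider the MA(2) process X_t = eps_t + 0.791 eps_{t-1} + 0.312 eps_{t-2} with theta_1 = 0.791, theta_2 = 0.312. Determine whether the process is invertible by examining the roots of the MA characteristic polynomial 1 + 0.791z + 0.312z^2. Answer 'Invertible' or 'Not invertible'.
\text{Invertible}

The MA(q) characteristic polynomial is P(z) = 1 + 0.791z + 0.312z^2.
Invertibility requires all roots to lie outside the unit circle, i.e. |z| > 1 for every root.
Set 1 + (0.791) z + (0.312) z^2 = 0, i.e. a z^2 + b z + c = 0 with a = 0.312, b = 0.791, c = 1.
Discriminant D = b^2 - 4ac = (0.791)^2 - 4*(0.312)*1 = 0.625681 - (1.248) = -0.622319.
D < 0, so the roots are the complex-conjugate pair z = (-b +/- i sqrt(-D)) / (2a) = -1.2676 +/- 1.2642i.
For a conjugate pair |z|^2 = z * conj(z) = (product of roots) = c/a = 1/(0.312) = 3.205128, so |z| = sqrt(3.205128) = 1.7903 for both roots.
Moduli of all roots: 1.7903, 1.7903.
All moduli strictly greater than 1? Yes.
Verdict: Invertible.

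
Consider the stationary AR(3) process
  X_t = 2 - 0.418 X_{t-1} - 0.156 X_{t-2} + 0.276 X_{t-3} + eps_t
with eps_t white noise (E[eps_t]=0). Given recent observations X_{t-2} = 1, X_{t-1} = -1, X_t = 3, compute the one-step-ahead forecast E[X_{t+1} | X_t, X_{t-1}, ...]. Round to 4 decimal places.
E[X_{t+1} \mid \mathcal F_t] = 1.1780

For an AR(p) model X_t = c + sum_i phi_i X_{t-i} + eps_t, the
one-step-ahead conditional mean is
  E[X_{t+1} | X_t, ...] = c + sum_i phi_i X_{t+1-i}.
Substitute known values:
  E[X_{t+1} | ...] = 2 + (-0.418) * (3) + (-0.156) * (-1) + (0.276) * (1)
                   = 1.1780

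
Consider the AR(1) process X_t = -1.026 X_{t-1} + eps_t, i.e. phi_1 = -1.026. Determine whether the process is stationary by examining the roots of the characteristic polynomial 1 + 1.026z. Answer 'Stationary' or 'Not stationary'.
\text{Not stationary}

The AR(p) characteristic polynomial is P(z) = 1 + 1.026z.
Stationarity requires all roots to lie outside the unit circle, i.e. |z| > 1 for every root.
This is linear in z: 1 + (1.026) z = 0  =>  z = -1/(1.026) = -0.974659,  |z| = 0.974659.
Moduli of all roots: 0.9747.
All moduli strictly greater than 1? No.
Verdict: Not stationary.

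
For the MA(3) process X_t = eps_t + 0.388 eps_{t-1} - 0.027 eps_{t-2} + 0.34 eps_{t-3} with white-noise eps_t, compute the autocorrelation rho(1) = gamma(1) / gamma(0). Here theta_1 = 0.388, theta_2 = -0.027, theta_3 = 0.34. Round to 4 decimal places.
\rho(1) = 0.2908

For an MA(q) process with theta_0 = 1, the autocovariance is
  gamma(k) = sigma^2 * sum_{i=0..q-k} theta_i * theta_{i+k},
and rho(k) = gamma(k) / gamma(0). Sigma^2 cancels.
  numerator   = (1)*(0.388) + (0.388)*(-0.027) + (-0.027)*(0.34) = 0.368344.
  denominator = (1)^2 + (0.388)^2 + (-0.027)^2 + (0.34)^2 = 1.266873.
  rho(1) = 0.368344 / 1.266873 = 0.2908.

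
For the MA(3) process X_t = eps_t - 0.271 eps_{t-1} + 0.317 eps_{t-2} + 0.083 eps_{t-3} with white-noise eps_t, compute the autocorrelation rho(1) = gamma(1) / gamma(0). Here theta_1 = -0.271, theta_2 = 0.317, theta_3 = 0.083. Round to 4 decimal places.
\rho(1) = -0.2800

For an MA(q) process with theta_0 = 1, the autocovariance is
  gamma(k) = sigma^2 * sum_{i=0..q-k} theta_i * theta_{i+k},
and rho(k) = gamma(k) / gamma(0). Sigma^2 cancels.
  numerator   = (1)*(-0.271) + (-0.271)*(0.317) + (0.317)*(0.083) = -0.330596.
  denominator = (1)^2 + (-0.271)^2 + (0.317)^2 + (0.083)^2 = 1.180819.
  rho(1) = -0.330596 / 1.180819 = -0.2800.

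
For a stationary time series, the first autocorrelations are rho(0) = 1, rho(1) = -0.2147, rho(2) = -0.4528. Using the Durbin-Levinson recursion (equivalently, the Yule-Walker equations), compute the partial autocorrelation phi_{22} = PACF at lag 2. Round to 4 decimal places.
\phi_{22} = -0.5230

The PACF at lag k is phi_{kk}, the last component of the solution
to the Yule-Walker system G_k phi = r_k where
  (G_k)_{ij} = rho(|i - j|), (r_k)_i = rho(i), i,j = 1..k.
Equivalently, Durbin-Levinson gives phi_{kk} iteratively:
  phi_{11} = rho(1)
  phi_{kk} = [rho(k) - sum_{j=1..k-1} phi_{k-1,j} rho(k-j)]
            / [1 - sum_{j=1..k-1} phi_{k-1,j} rho(j)],
  phi_{k,j} = phi_{k-1,j} - phi_{kk} phi_{k-1,k-j},  j = 1..k-1.
Step k = 1:
  phi_11 = rho(1) = -0.2147.
Step k = 2:
  phi_22 = [rho(2) - phi_11 rho(1)] / [1 - phi_11 rho(1)] = [-0.4528 - (-0.2147)(-0.2147)] / [1 - (-0.2147)(-0.2147)]
         = -0.49889609 / 0.95390391 = -0.523.
Therefore phi_{22} = -0.5230.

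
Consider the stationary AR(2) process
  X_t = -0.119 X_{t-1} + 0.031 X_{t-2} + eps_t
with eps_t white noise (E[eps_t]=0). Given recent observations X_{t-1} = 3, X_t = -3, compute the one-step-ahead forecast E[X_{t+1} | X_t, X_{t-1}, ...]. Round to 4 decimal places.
E[X_{t+1} \mid \mathcal F_t] = 0.4500

For an AR(p) model X_t = c + sum_i phi_i X_{t-i} + eps_t, the
one-step-ahead conditional mean is
  E[X_{t+1} | X_t, ...] = c + sum_i phi_i X_{t+1-i}.
Substitute known values:
  E[X_{t+1} | ...] = (-0.119) * (-3) + (0.031) * (3)
                   = 0.4500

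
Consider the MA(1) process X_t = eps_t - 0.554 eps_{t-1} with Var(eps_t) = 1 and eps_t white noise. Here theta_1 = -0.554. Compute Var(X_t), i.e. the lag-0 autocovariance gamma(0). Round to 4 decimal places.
\gamma(0) = 1.3069

For an MA(q) process X_t = eps_t + sum_i theta_i eps_{t-i} with
Var(eps_t) = sigma^2, the variance is
  gamma(0) = sigma^2 * (1 + sum_i theta_i^2).
  sum_i theta_i^2 = (-0.554)^2 = 0.306916.
  gamma(0) = 1 * (1 + 0.306916) = 1 * 1.306916 = 1.306916, which rounds to 1.3069.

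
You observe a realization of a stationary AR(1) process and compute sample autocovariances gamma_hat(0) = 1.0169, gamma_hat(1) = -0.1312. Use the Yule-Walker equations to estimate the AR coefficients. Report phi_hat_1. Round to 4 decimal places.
\hat\phi_{1} = -0.1290

The Yule-Walker equations for an AR(p) process read, in matrix form,
  Gamma_p phi = r_p,   with   (Gamma_p)_{ij} = gamma(|i - j|),
                       (r_p)_i = gamma(i),   i,j = 1..p.
Substitute the sample gammas (Toeplitz matrix and right-hand side of size 1):
  Gamma_p = [[1.0169]]
  r_p     = [-0.1312]
With p = 1 this is the single equation gamma(0) phi_1 = gamma(1):
  phi_hat_1 = gamma(1) / gamma(0) = -0.1312 / 1.0169 = -0.1290.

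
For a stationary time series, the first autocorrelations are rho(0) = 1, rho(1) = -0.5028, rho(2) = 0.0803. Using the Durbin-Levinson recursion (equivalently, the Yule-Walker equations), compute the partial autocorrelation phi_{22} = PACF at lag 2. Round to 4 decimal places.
\phi_{22} = -0.2309

The PACF at lag k is phi_{kk}, the last component of the solution
to the Yule-Walker system G_k phi = r_k where
  (G_k)_{ij} = rho(|i - j|), (r_k)_i = rho(i), i,j = 1..k.
Equivalently, Durbin-Levinson gives phi_{kk} iteratively:
  phi_{11} = rho(1)
  phi_{kk} = [rho(k) - sum_{j=1..k-1} phi_{k-1,j} rho(k-j)]
            / [1 - sum_{j=1..k-1} phi_{k-1,j} rho(j)],
  phi_{k,j} = phi_{k-1,j} - phi_{kk} phi_{k-1,k-j},  j = 1..k-1.
Step k = 1:
  phi_11 = rho(1) = -0.5028.
Step k = 2:
  phi_22 = [rho(2) - phi_11 rho(1)] / [1 - phi_11 rho(1)] = [0.0803 - (-0.5028)(-0.5028)] / [1 - (-0.5028)(-0.5028)]
         = -0.17250784 / 0.74719216 = -0.2309.
Therefore phi_{22} = -0.2309.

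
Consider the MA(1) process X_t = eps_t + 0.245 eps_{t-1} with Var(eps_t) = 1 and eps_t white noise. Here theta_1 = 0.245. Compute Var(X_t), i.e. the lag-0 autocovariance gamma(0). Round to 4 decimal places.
\gamma(0) = 1.0600

For an MA(q) process X_t = eps_t + sum_i theta_i eps_{t-i} with
Var(eps_t) = sigma^2, the variance is
  gamma(0) = sigma^2 * (1 + sum_i theta_i^2).
  sum_i theta_i^2 = (0.245)^2 = 0.060025.
  gamma(0) = 1 * (1 + 0.060025) = 1 * 1.060025 = 1.060025, which rounds to 1.0600.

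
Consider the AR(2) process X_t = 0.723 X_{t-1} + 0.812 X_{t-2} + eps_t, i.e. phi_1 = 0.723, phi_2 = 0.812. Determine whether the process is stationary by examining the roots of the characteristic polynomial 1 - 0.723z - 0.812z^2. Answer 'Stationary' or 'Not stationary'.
\text{Not stationary}

The AR(p) characteristic polynomial is P(z) = 1 - 0.723z - 0.812z^2.
Stationarity requires all roots to lie outside the unit circle, i.e. |z| > 1 for every root.
Set 1 + (-0.723) z + (-0.812) z^2 = 0, i.e. a z^2 + b z + c = 0 with a = -0.812, b = -0.723, c = 1.
Discriminant D = b^2 - 4ac = (-0.723)^2 - 4*(-0.812)*1 = 0.522729 - (-3.248) = 3.770729.
D >= 0, so the roots are real: z = (-b +/- sqrt(D)) / (2a) = (0.723 +/- 1.941837) / (-1.624).
  z_1 = (0.723 + 1.941837) / (-1.624) = -1.6409,   |z_1| = 1.6409.
  z_2 = (0.723 - 1.941837) / (-1.624) = 0.7505,   |z_2| = 0.7505.
Moduli of all roots: 1.6409, 0.7505.
All moduli strictly greater than 1? No.
Verdict: Not stationary.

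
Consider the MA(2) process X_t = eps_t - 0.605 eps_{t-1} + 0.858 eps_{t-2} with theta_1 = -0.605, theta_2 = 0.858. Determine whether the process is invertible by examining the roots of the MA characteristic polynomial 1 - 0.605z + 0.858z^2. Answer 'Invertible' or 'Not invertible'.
\text{Invertible}

The MA(q) characteristic polynomial is P(z) = 1 - 0.605z + 0.858z^2.
Invertibility requires all roots to lie outside the unit circle, i.e. |z| > 1 for every root.
Set 1 + (-0.605) z + (0.858) z^2 = 0, i.e. a z^2 + b z + c = 0 with a = 0.858, b = -0.605, c = 1.
Discriminant D = b^2 - 4ac = (-0.605)^2 - 4*(0.858)*1 = 0.366025 - (3.432) = -3.065975.
D < 0, so the roots are the complex-conjugate pair z = (-b +/- i sqrt(-D)) / (2a) = 0.3526 +/- 1.0204i.
For a conjugate pair |z|^2 = z * conj(z) = (product of roots) = c/a = 1/(0.858) = 1.165501, so |z| = sqrt(1.165501) = 1.0796 for both roots.
Moduli of all roots: 1.0796, 1.0796.
All moduli strictly greater than 1? Yes.
Verdict: Invertible.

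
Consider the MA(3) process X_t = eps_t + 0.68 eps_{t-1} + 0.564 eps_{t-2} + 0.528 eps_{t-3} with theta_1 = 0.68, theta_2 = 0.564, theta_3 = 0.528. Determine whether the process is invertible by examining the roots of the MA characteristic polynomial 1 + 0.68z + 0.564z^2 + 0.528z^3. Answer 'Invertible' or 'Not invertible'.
\text{Invertible}

The MA(q) characteristic polynomial is P(z) = 1 + 0.68z + 0.564z^2 + 0.528z^3.
Invertibility requires all roots to lie outside the unit circle, i.e. |z| > 1 for every root.
Degree 3: look for a simple real root z0 first, then factor out (1 - z/z0) and solve the remaining quadratic.
Testing z0 = -1.25: P(-1.25) = 1 + (0.68)(-1.25) + (0.564)(-1.25)^2 + (0.528)(-1.25)^3
  = 1 + (-0.85) + (0.88125) + (-1.03125) = 0.  So z_0 = -1.25 is a root, |z_0| = 1.25.
Divide out the factor (1 + 0.8 z) = (1 - z/z0) (since 1/z0 = -0.8):
  P(z) = (1 + 0.8 z)(1 + (-0.12) z + (0.66) z^2)
  [check: z-coef -0.12 - (-0.8) = 0.68; z^2-coef 0.66 - (-0.8)(-0.12) = 0.564; z^3-coef -(-0.8)(0.66) = 0.528.]
Remaining roots from the quadratic factor 1 + (-0.12) z + (0.66) z^2:
  Set 1 + (-0.12) z + (0.66) z^2 = 0, i.e. a z^2 + b z + c = 0 with a = 0.66, b = -0.12, c = 1.
  Discriminant D = b^2 - 4ac = (-0.12)^2 - 4*(0.66)*1 = 0.0144 - (2.64) = -2.6256.
  D < 0, so the roots are the complex-conjugate pair z = (-b +/- i sqrt(-D)) / (2a) = 0.0909 +/- 1.2276i.
  For a conjugate pair |z|^2 = z * conj(z) = (product of roots) = c/a = 1/(0.66) = 1.515152, so |z| = sqrt(1.515152) = 1.2309 for both roots.
Moduli of all roots: 1.2500, 1.2309, 1.2309.
All moduli strictly greater than 1? Yes.
Verdict: Invertible.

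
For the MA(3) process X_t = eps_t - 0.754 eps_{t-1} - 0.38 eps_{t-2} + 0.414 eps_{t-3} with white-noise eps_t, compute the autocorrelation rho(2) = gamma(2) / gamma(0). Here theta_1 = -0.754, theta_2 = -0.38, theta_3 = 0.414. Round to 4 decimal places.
\rho(2) = -0.3673

For an MA(q) process with theta_0 = 1, the autocovariance is
  gamma(k) = sigma^2 * sum_{i=0..q-k} theta_i * theta_{i+k},
and rho(k) = gamma(k) / gamma(0). Sigma^2 cancels.
  numerator   = (1)*(-0.38) + (-0.754)*(0.414) = -0.692156.
  denominator = (1)^2 + (-0.754)^2 + (-0.38)^2 + (0.414)^2 = 1.884312.
  rho(2) = -0.692156 / 1.884312 = -0.3673.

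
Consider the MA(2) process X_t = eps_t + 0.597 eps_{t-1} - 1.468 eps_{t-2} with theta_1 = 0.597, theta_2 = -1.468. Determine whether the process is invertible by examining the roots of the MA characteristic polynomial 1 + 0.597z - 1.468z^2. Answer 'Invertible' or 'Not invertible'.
\text{Not invertible}

The MA(q) characteristic polynomial is P(z) = 1 + 0.597z - 1.468z^2.
Invertibility requires all roots to lie outside the unit circle, i.e. |z| > 1 for every root.
Set 1 + (0.597) z + (-1.468) z^2 = 0, i.e. a z^2 + b z + c = 0 with a = -1.468, b = 0.597, c = 1.
Discriminant D = b^2 - 4ac = (0.597)^2 - 4*(-1.468)*1 = 0.356409 - (-5.872) = 6.228409.
D >= 0, so the roots are real: z = (-b +/- sqrt(D)) / (2a) = (-0.597 +/- 2.495678) / (-2.936).
  z_1 = (-0.597 + 2.495678) / (-2.936) = -0.6467,   |z_1| = 0.6467.
  z_2 = (-0.597 - 2.495678) / (-2.936) = 1.0534,   |z_2| = 1.0534.
Moduli of all roots: 0.6467, 1.0534.
All moduli strictly greater than 1? No.
Verdict: Not invertible.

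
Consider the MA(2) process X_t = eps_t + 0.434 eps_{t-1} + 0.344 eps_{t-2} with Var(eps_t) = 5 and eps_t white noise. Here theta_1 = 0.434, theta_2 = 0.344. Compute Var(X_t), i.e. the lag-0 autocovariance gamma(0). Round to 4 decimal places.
\gamma(0) = 6.5335

For an MA(q) process X_t = eps_t + sum_i theta_i eps_{t-i} with
Var(eps_t) = sigma^2, the variance is
  gamma(0) = sigma^2 * (1 + sum_i theta_i^2).
  sum_i theta_i^2 = (0.434)^2 + (0.344)^2 = 0.188356 + 0.118336 = 0.306692.
  gamma(0) = 5 * (1 + 0.306692) = 5 * 1.306692 = 6.53346, which rounds to 6.5335.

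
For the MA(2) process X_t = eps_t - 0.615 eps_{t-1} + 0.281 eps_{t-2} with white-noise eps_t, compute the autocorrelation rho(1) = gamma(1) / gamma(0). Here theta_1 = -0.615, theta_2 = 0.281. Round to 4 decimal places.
\rho(1) = -0.5406

For an MA(q) process with theta_0 = 1, the autocovariance is
  gamma(k) = sigma^2 * sum_{i=0..q-k} theta_i * theta_{i+k},
and rho(k) = gamma(k) / gamma(0). Sigma^2 cancels.
  numerator   = (1)*(-0.615) + (-0.615)*(0.281) = -0.787815.
  denominator = (1)^2 + (-0.615)^2 + (0.281)^2 = 1.457186.
  rho(1) = -0.787815 / 1.457186 = -0.5406.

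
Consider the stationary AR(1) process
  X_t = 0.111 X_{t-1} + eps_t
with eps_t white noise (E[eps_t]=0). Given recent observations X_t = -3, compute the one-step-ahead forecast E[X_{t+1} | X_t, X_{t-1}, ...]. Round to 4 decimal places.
E[X_{t+1} \mid \mathcal F_t] = -0.3330

For an AR(p) model X_t = c + sum_i phi_i X_{t-i} + eps_t, the
one-step-ahead conditional mean is
  E[X_{t+1} | X_t, ...] = c + sum_i phi_i X_{t+1-i}.
Substitute known values:
  E[X_{t+1} | ...] = (0.111) * (-3)
                   = -0.3330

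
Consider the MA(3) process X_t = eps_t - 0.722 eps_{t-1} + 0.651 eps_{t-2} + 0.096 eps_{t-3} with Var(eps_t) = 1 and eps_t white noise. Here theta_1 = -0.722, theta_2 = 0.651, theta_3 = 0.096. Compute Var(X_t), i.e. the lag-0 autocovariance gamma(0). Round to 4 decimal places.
\gamma(0) = 1.9543

For an MA(q) process X_t = eps_t + sum_i theta_i eps_{t-i} with
Var(eps_t) = sigma^2, the variance is
  gamma(0) = sigma^2 * (1 + sum_i theta_i^2).
  sum_i theta_i^2 = (-0.722)^2 + (0.651)^2 + (0.096)^2 = 0.521284 + 0.423801 + 0.009216 = 0.954301.
  gamma(0) = 1 * (1 + 0.954301) = 1 * 1.954301 = 1.954301, which rounds to 1.9543.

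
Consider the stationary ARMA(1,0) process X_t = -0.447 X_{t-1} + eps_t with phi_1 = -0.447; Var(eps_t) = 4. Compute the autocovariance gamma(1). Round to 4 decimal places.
\gamma(1) = -2.2345

Multiply the model equation by X_{t-k} and take expectations. With theta_0 = psi_0 = 1 and psi_j the MA(infinity) weights, this gives
  gamma(k) - sum_i phi_i gamma(k-i) = c_k,
  c_k = sigma^2 * sum_{j=k..q} theta_j psi_{j-k}   (c_k = 0 for k > q),
using gamma(-m) = gamma(m).
Pure AR (q = 0): c_0 = sigma^2 = 4, c_k = 0 for k >= 1.
Equations for k = 0 and k = 1 (AR order 1):
  gamma(0) = phi_1 gamma(1) + c_0
  gamma(1) = phi_1 gamma(0) + c_1
Substituting the second into the first: gamma(0) (1 - phi_1^2) = c_0 + phi_1 c_1, so
  gamma(0) = c_0 / (1 - phi_1^2) = 4 / (1 - (-0.447)^2) = 4 / 0.800191 = 4.998807.
  gamma(1) = phi_1 gamma(0) = (-0.447)(4.998807) = -2.234467.
Therefore gamma(1) = -2.2345 (to 4 decimal places).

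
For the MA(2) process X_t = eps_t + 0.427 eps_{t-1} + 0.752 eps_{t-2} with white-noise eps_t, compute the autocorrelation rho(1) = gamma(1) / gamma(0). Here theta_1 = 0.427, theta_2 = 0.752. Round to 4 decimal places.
\rho(1) = 0.4280

For an MA(q) process with theta_0 = 1, the autocovariance is
  gamma(k) = sigma^2 * sum_{i=0..q-k} theta_i * theta_{i+k},
and rho(k) = gamma(k) / gamma(0). Sigma^2 cancels.
  numerator   = (1)*(0.427) + (0.427)*(0.752) = 0.748104.
  denominator = (1)^2 + (0.427)^2 + (0.752)^2 = 1.747833.
  rho(1) = 0.748104 / 1.747833 = 0.4280.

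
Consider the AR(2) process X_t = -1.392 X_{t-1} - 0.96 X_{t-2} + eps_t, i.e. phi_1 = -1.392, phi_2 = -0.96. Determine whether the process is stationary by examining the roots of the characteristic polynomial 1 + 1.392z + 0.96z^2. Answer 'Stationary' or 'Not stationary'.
\text{Stationary}

The AR(p) characteristic polynomial is P(z) = 1 + 1.392z + 0.96z^2.
Stationarity requires all roots to lie outside the unit circle, i.e. |z| > 1 for every root.
Set 1 + (1.392) z + (0.96) z^2 = 0, i.e. a z^2 + b z + c = 0 with a = 0.96, b = 1.392, c = 1.
Discriminant D = b^2 - 4ac = (1.392)^2 - 4*(0.96)*1 = 1.937664 - (3.84) = -1.902336.
D < 0, so the roots are the complex-conjugate pair z = (-b +/- i sqrt(-D)) / (2a) = -0.725 +/- 0.7184i.
For a conjugate pair |z|^2 = z * conj(z) = (product of roots) = c/a = 1/(0.96) = 1.041667, so |z| = sqrt(1.041667) = 1.0206 for both roots.
Moduli of all roots: 1.0206, 1.0206.
All moduli strictly greater than 1? Yes.
Verdict: Stationary.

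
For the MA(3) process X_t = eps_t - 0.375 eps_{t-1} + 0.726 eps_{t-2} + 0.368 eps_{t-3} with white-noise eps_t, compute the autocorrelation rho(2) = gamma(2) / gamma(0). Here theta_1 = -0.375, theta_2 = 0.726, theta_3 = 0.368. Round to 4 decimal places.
\rho(2) = 0.3261

For an MA(q) process with theta_0 = 1, the autocovariance is
  gamma(k) = sigma^2 * sum_{i=0..q-k} theta_i * theta_{i+k},
and rho(k) = gamma(k) / gamma(0). Sigma^2 cancels.
  numerator   = (1)*(0.726) + (-0.375)*(0.368) = 0.588.
  denominator = (1)^2 + (-0.375)^2 + (0.726)^2 + (0.368)^2 = 1.803125.
  rho(2) = 0.588 / 1.803125 = 0.3261.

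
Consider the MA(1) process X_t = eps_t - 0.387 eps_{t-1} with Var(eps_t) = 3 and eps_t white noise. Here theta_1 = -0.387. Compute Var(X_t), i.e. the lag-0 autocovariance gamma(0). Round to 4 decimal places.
\gamma(0) = 3.4493

For an MA(q) process X_t = eps_t + sum_i theta_i eps_{t-i} with
Var(eps_t) = sigma^2, the variance is
  gamma(0) = sigma^2 * (1 + sum_i theta_i^2).
  sum_i theta_i^2 = (-0.387)^2 = 0.149769.
  gamma(0) = 3 * (1 + 0.149769) = 3 * 1.149769 = 3.449307, which rounds to 3.4493.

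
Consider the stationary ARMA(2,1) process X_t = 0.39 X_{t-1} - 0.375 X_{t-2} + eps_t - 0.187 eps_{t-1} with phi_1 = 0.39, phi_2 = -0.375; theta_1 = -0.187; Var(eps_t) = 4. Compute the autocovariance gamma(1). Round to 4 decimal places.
\gamma(1) = 0.7896

Multiply the model equation by X_{t-k} and take expectations. With theta_0 = psi_0 = 1 and psi_j the MA(infinity) weights, this gives
  gamma(k) - sum_i phi_i gamma(k-i) = c_k,
  c_k = sigma^2 * sum_{j=k..q} theta_j psi_{j-k}   (c_k = 0 for k > q),
using gamma(-m) = gamma(m).
psi-weights needed (psi_j = theta_j + sum_i phi_i psi_{j-i}):
  psi_1 = theta_1 + phi_1 = -0.187 + (0.39) = 0.203
Right-hand sides:
  c_0 = sigma^2 (1 + theta_1 psi_1) = 4 * (1 + (-0.187)(0.203)) = 4 * 0.962039 = 3.848156
  c_1 = sigma^2 theta_1 = 4 * (-0.187) = -0.748
  c_2 = 0
Equations for k = 0, 1, 2 (AR order 2, c_2 = 0):
  (E0) gamma(0) = phi_1 gamma(1) + phi_2 gamma(2) + c_0
  (E1) gamma(1) = phi_1 gamma(0) + phi_2 gamma(1) + c_1
  (E2) gamma(2) = phi_1 gamma(1) + phi_2 gamma(0)
From (E1): gamma(1) = A gamma(0) + B with
  A = phi_1 / (1 - phi_2) = 0.39 / 1.375 = 0.283636,   B = c_1 / (1 - phi_2) = -0.748 / 1.375 = -0.544.
Insert (E2) into (E0): gamma(0) (1 - phi_2^2) = phi_1 (1 + phi_2) gamma(1) + c_0.
  phi_1 (1 + phi_2) = (0.39)(0.625) = 0.24375,   1 - phi_2^2 = 0.859375.
Replace gamma(1) by A gamma(0) + B and collect gamma(0):
  gamma(0) [0.859375 - (0.24375)(0.283636)] = (0.24375)(-0.544) + 3.848156
  gamma(0) * 0.790239 = 3.715556
  gamma(0) = 3.715556 / 0.790239 = 4.701815.
  gamma(1) = A gamma(0) + B = (0.283636)(4.701815) + (-0.544) = 0.789606.
Therefore gamma(1) = 0.7896 (to 4 decimal places).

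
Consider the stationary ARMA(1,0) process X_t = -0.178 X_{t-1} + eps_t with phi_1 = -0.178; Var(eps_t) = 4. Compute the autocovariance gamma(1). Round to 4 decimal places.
\gamma(1) = -0.7353

Multiply the model equation by X_{t-k} and take expectations. With theta_0 = psi_0 = 1 and psi_j the MA(infinity) weights, this gives
  gamma(k) - sum_i phi_i gamma(k-i) = c_k,
  c_k = sigma^2 * sum_{j=k..q} theta_j psi_{j-k}   (c_k = 0 for k > q),
using gamma(-m) = gamma(m).
Pure AR (q = 0): c_0 = sigma^2 = 4, c_k = 0 for k >= 1.
Equations for k = 0 and k = 1 (AR order 1):
  gamma(0) = phi_1 gamma(1) + c_0
  gamma(1) = phi_1 gamma(0) + c_1
Substituting the second into the first: gamma(0) (1 - phi_1^2) = c_0 + phi_1 c_1, so
  gamma(0) = c_0 / (1 - phi_1^2) = 4 / (1 - (-0.178)^2) = 4 / 0.968316 = 4.130883.
  gamma(1) = phi_1 gamma(0) = (-0.178)(4.130883) = -0.735297.
Therefore gamma(1) = -0.7353 (to 4 decimal places).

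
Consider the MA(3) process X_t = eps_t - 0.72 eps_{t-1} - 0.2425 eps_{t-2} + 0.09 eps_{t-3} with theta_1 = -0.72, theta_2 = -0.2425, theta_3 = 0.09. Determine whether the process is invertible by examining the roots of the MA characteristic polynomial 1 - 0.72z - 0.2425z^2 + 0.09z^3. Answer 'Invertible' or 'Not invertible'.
\text{Invertible}

The MA(q) characteristic polynomial is P(z) = 1 - 0.72z - 0.2425z^2 + 0.09z^3.
Invertibility requires all roots to lie outside the unit circle, i.e. |z| > 1 for every root.
Degree 3: look for a simple real root z0 first, then factor out (1 - z/z0) and solve the remaining quadratic.
Testing z0 = 4: P(4) = 1 + (-0.72)(4) + (-0.2425)(4)^2 + (0.09)(4)^3
  = 1 + (-2.88) + (-3.88) + (5.76) = 0.  So z_0 = 4 is a root, |z_0| = 4.
Divide out the factor (1 - 0.25 z) = (1 - z/z0) (since 1/z0 = 0.25):
  P(z) = (1 - 0.25 z)(1 + (-0.47) z + (-0.36) z^2)
  [check: z-coef -0.47 - (0.25) = -0.72; z^2-coef -0.36 - (0.25)(-0.47) = -0.2425; z^3-coef -(0.25)(-0.36) = 0.09.]
Remaining roots from the quadratic factor 1 + (-0.47) z + (-0.36) z^2:
  Set 1 + (-0.47) z + (-0.36) z^2 = 0, i.e. a z^2 + b z + c = 0 with a = -0.36, b = -0.47, c = 1.
  Discriminant D = b^2 - 4ac = (-0.47)^2 - 4*(-0.36)*1 = 0.2209 - (-1.44) = 1.6609.
  D >= 0, so the roots are real: z = (-b +/- sqrt(D)) / (2a) = (0.47 +/- 1.288759) / (-0.72).
    z_1 = (0.47 + 1.288759) / (-0.72) = -2.4427,   |z_1| = 2.4427.
    z_2 = (0.47 - 1.288759) / (-0.72) = 1.1372,   |z_2| = 1.1372.
Moduli of all roots: 4.0000, 2.4427, 1.1372.
All moduli strictly greater than 1? Yes.
Verdict: Invertible.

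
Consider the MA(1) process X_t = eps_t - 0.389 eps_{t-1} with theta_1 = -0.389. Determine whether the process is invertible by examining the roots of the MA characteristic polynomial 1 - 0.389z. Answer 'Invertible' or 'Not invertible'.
\text{Invertible}

The MA(q) characteristic polynomial is P(z) = 1 - 0.389z.
Invertibility requires all roots to lie outside the unit circle, i.e. |z| > 1 for every root.
This is linear in z: 1 + (-0.389) z = 0  =>  z = -1/(-0.389) = 2.570694,  |z| = 2.570694.
Moduli of all roots: 2.5707.
All moduli strictly greater than 1? Yes.
Verdict: Invertible.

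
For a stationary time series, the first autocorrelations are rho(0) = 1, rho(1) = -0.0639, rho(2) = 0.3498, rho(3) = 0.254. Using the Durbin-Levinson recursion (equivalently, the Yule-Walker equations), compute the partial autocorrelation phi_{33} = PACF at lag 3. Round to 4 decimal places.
\phi_{33} = 0.3320

The PACF at lag k is phi_{kk}, the last component of the solution
to the Yule-Walker system G_k phi = r_k where
  (G_k)_{ij} = rho(|i - j|), (r_k)_i = rho(i), i,j = 1..k.
Equivalently, Durbin-Levinson gives phi_{kk} iteratively:
  phi_{11} = rho(1)
  phi_{kk} = [rho(k) - sum_{j=1..k-1} phi_{k-1,j} rho(k-j)]
            / [1 - sum_{j=1..k-1} phi_{k-1,j} rho(j)],
  phi_{k,j} = phi_{k-1,j} - phi_{kk} phi_{k-1,k-j},  j = 1..k-1.
Step k = 1:
  phi_11 = rho(1) = -0.0639.
Step k = 2:
  phi_22 = [rho(2) - phi_11 rho(1)] / [1 - phi_11 rho(1)] = [0.3498 - (-0.0639)(-0.0639)] / [1 - (-0.0639)(-0.0639)]
         = 0.34571679 / 0.99591679 = 0.347134.
  Update: phi_21 = phi_11 - phi_22 phi_11 = -0.0639 - (0.347134)(-0.0639) = -0.041718.
Step k = 3:
  phi_33 = [rho(3) - phi_21 rho(2) - phi_22 rho(1)] / [1 - phi_21 rho(1) - phi_22 rho(2)]
    numerator   = 0.254 - (-0.041718)(0.3498) - (0.347134)(-0.0639) = 0.29077488
    denominator = 1 - (-0.041718)(-0.0639) - (0.347134)(0.3498) = 0.87590666
  phi_33 = 0.29077488 / 0.87590666 = 0.332.
Therefore phi_{33} = 0.3320.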